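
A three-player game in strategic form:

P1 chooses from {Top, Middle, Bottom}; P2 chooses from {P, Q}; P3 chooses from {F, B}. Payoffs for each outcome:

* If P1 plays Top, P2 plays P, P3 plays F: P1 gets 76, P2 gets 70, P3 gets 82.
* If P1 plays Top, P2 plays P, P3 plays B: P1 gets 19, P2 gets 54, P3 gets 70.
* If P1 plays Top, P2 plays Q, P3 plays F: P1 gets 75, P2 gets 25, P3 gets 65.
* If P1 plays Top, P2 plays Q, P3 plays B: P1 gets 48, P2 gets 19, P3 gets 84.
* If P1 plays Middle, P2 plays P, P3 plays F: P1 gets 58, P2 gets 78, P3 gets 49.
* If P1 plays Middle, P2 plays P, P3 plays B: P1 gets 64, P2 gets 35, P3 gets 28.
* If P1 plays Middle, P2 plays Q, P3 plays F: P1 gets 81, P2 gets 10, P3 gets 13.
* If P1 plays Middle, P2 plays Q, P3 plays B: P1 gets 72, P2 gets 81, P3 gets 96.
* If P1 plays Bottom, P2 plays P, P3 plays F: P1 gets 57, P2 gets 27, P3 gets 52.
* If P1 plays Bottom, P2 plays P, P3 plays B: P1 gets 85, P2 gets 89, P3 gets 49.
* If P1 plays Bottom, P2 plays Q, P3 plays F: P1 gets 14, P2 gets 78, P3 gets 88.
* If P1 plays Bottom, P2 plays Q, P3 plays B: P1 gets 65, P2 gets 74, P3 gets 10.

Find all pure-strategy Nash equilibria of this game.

Mark each player's best response to every combination of opponents' strategies; a profile where every player is best-responding is a pure Nash equilibrium.
P1 against (P, F): payoffs 76, 58, 57 → best response Top.
P1 against (P, B): payoffs 19, 64, 85 → best response Bottom.
P1 against (Q, F): payoffs 75, 81, 14 → best response Middle.
P1 against (Q, B): payoffs 48, 72, 65 → best response Middle.
P2 against (Top, F): payoffs 70, 25 → best response P.
P2 against (Top, B): payoffs 54, 19 → best response P.
P2 against (Middle, F): payoffs 78, 10 → best response P.
P2 against (Middle, B): payoffs 35, 81 → best response Q.
P2 against (Bottom, F): payoffs 27, 78 → best response Q.
P2 against (Bottom, B): payoffs 89, 74 → best response P.
P3 against (Top, P): payoffs 82, 70 → best response F.
P3 against (Top, Q): payoffs 65, 84 → best response B.
P3 against (Middle, P): payoffs 49, 28 → best response F.
P3 against (Middle, Q): payoffs 13, 96 → best response B.
P3 against (Bottom, P): payoffs 52, 49 → best response F.
P3 against (Bottom, Q): payoffs 88, 10 → best response F.
Mutual best responses: (Top, P, F); (Middle, Q, B).

Pure-strategy Nash equilibria: (Top, P, F) and (Middle, Q, B)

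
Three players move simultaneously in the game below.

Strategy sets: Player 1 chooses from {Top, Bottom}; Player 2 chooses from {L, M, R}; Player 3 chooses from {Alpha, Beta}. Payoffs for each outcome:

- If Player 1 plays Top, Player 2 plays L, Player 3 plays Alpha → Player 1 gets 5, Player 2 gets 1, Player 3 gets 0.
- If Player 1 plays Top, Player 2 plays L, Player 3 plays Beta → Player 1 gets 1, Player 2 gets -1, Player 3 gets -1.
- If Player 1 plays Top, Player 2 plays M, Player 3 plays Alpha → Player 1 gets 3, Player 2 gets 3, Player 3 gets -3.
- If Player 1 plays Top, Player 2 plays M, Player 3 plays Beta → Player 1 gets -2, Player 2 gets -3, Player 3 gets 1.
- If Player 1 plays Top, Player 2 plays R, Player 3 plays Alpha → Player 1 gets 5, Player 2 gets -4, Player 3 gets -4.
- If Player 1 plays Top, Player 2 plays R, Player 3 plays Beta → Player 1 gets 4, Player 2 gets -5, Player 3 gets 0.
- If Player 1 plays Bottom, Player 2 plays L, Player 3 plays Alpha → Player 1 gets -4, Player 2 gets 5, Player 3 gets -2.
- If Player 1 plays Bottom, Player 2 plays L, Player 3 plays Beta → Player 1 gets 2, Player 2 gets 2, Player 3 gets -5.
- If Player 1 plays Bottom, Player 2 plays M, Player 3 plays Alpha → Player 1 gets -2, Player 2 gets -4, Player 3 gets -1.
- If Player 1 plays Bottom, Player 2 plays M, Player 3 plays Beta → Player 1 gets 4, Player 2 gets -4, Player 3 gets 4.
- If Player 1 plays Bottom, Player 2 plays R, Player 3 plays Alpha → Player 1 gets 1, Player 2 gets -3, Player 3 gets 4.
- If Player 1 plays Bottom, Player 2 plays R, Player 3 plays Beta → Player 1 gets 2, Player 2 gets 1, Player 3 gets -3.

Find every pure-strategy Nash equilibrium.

There is no pure-strategy Nash equilibrium.

(Top, L, Alpha): Player 2 can switch to M (1 → 3). Not NE.
(Top, L, Beta): Player 1 can switch to Bottom (1 → 2). Not NE.
(Top, M, Alpha): Player 3 can switch to Beta (-3 → 1). Not NE.
(Top, M, Beta): Player 1 can switch to Bottom (-2 → 4). Not NE.
(Top, R, Alpha): Player 2 can switch to L (-4 → 1). Not NE.
(Top, R, Beta): Player 2 can switch to L (-5 → -1). Not NE.
(Bottom, L, Alpha): Player 1 can switch to Top (-4 → 5). Not NE.
(Bottom, L, Beta): Player 3 can switch to Alpha (-5 → -2). Not NE.
(Bottom, M, Alpha): Player 1 can switch to Top (-2 → 3). Not NE.
(Bottom, M, Beta): Player 2 can switch to L (-4 → 2). Not NE.
(The remaining 2 profiles each have a profitable deviation by the same check.)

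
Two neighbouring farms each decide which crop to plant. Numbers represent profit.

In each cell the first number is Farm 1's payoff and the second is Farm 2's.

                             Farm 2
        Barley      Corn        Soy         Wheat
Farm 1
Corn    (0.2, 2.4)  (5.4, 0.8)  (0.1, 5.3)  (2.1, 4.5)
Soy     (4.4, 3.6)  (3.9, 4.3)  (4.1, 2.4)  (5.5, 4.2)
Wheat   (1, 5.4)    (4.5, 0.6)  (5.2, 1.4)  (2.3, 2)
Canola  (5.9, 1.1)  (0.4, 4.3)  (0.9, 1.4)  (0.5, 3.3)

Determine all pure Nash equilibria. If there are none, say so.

For each player, find the best response to each opponent profile; mutual best responses are the pure NE.
Farm 1 against Barley: payoffs 0.2, 4.4, 1, 5.9 → best response Canola.
Farm 1 against Corn: payoffs 5.4, 3.9, 4.5, 0.4 → best response Corn.
Farm 1 against Soy: payoffs 0.1, 4.1, 5.2, 0.9 → best response Wheat.
Farm 1 against Wheat: payoffs 2.1, 5.5, 2.3, 0.5 → best response Soy.
Farm 2 against Corn: payoffs 2.4, 0.8, 5.3, 4.5 → best response Soy.
Farm 2 against Soy: payoffs 3.6, 4.3, 2.4, 4.2 → best response Corn.
Farm 2 against Wheat: payoffs 5.4, 0.6, 1.4, 2 → best response Barley.
Farm 2 against Canola: payoffs 1.1, 4.3, 1.4, 3.3 → best response Corn.
No profile is a mutual best response for all players.

none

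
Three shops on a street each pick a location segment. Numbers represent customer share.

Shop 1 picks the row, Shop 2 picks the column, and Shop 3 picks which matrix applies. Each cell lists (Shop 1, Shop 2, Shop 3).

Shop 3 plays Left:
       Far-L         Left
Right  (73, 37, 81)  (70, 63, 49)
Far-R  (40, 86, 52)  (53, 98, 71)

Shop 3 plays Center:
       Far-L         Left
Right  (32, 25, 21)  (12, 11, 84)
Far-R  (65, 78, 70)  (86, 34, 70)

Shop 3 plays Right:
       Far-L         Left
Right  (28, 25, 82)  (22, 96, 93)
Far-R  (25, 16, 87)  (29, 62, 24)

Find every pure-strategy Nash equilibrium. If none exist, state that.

For each player, find the best response to each opponent profile; mutual best responses are the pure NE.
Shop 1 against (Far-L, Left): payoffs 73, 40 → best response Right.
Shop 1 against (Far-L, Center): payoffs 32, 65 → best response Far-R.
Shop 1 against (Far-L, Right): payoffs 28, 25 → best response Right.
Shop 1 against (Left, Left): payoffs 70, 53 → best response Right.
Shop 1 against (Left, Center): payoffs 12, 86 → best response Far-R.
Shop 1 against (Left, Right): payoffs 22, 29 → best response Far-R.
Shop 2 against (Right, Left): payoffs 37, 63 → best response Left.
Shop 2 against (Right, Center): payoffs 25, 11 → best response Far-L.
Shop 2 against (Right, Right): payoffs 25, 96 → best response Left.
Shop 2 against (Far-R, Left): payoffs 86, 98 → best response Left.
Shop 2 against (Far-R, Center): payoffs 78, 34 → best response Far-L.
Shop 2 against (Far-R, Right): payoffs 16, 62 → best response Left.
Shop 3 against (Right, Far-L): payoffs 81, 21, 82 → best response Right.
Shop 3 against (Right, Left): payoffs 49, 84, 93 → best response Right.
Shop 3 against (Far-R, Far-L): payoffs 52, 70, 87 → best response Right.
Shop 3 against (Far-R, Left): payoffs 71, 70, 24 → best response Left.
No profile is a mutual best response for all players.

none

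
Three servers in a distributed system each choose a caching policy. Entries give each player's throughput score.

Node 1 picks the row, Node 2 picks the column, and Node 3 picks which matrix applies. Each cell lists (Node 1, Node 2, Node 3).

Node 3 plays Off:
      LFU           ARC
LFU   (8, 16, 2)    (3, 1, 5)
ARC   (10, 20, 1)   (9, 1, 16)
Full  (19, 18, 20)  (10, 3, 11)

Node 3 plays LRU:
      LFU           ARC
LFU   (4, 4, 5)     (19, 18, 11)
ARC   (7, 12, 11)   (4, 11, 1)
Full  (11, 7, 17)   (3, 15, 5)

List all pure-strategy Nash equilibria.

Node 1 against (LFU, Off): payoffs 8, 10, 19 → best response Full.
Node 1 against (LFU, LRU): payoffs 4, 7, 11 → best response Full.
Node 1 against (ARC, Off): payoffs 3, 9, 10 → best response Full.
Node 1 against (ARC, LRU): payoffs 19, 4, 3 → best response LFU.
Node 2 against (LFU, Off): payoffs 16, 1 → best response LFU.
Node 2 against (LFU, LRU): payoffs 4, 18 → best response ARC.
Node 2 against (ARC, Off): payoffs 20, 1 → best response LFU.
Node 2 against (ARC, LRU): payoffs 12, 11 → best response LFU.
Node 2 against (Full, Off): payoffs 18, 3 → best response LFU.
Node 2 against (Full, LRU): payoffs 7, 15 → best response ARC.
Node 3 against (LFU, LFU): payoffs 2, 5 → best response LRU.
Node 3 against (LFU, ARC): payoffs 5, 11 → best response LRU.
Node 3 against (ARC, LFU): payoffs 1, 11 → best response LRU.
Node 3 against (ARC, ARC): payoffs 16, 1 → best response Off.
Node 3 against (Full, LFU): payoffs 20, 17 → best response Off.
Node 3 against (Full, ARC): payoffs 11, 5 → best response Off.
Mutual best responses: (LFU, ARC, LRU); (Full, LFU, Off).

(LFU, ARC, LRU); (Full, LFU, Off)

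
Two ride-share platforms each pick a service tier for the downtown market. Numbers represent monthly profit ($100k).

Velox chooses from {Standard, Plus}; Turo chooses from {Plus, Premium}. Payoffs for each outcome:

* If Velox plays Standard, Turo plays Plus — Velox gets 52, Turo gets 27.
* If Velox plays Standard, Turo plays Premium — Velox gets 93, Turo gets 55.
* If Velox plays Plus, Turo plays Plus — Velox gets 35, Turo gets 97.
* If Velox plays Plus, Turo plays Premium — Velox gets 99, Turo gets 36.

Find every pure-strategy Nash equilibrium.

(Standard, Plus): Turo can switch to Premium (27 → 55). Not NE.
(Standard, Premium): Velox can switch to Plus (93 → 99). Not NE.
(Plus, Plus): Velox can switch to Standard (35 → 52). Not NE.
(Plus, Premium): Turo can switch to Plus (36 → 97). Not NE.

There is no pure-strategy Nash equilibrium.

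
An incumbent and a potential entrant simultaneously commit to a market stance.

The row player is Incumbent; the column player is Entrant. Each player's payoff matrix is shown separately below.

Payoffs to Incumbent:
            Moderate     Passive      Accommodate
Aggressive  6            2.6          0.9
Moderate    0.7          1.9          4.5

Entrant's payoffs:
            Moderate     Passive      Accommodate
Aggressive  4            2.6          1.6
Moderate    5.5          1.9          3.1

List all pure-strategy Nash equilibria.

The unique pure-strategy Nash equilibrium is (Aggressive, Moderate).

Incumbent against Moderate: payoffs 6, 0.7 → best response Aggressive.
Incumbent against Passive: payoffs 2.6, 1.9 → best response Aggressive.
Incumbent against Accommodate: payoffs 0.9, 4.5 → best response Moderate.
Entrant against Aggressive: payoffs 4, 2.6, 1.6 → best response Moderate.
Entrant against Moderate: payoffs 5.5, 1.9, 3.1 → best response Moderate.
Mutual best responses: (Aggressive, Moderate).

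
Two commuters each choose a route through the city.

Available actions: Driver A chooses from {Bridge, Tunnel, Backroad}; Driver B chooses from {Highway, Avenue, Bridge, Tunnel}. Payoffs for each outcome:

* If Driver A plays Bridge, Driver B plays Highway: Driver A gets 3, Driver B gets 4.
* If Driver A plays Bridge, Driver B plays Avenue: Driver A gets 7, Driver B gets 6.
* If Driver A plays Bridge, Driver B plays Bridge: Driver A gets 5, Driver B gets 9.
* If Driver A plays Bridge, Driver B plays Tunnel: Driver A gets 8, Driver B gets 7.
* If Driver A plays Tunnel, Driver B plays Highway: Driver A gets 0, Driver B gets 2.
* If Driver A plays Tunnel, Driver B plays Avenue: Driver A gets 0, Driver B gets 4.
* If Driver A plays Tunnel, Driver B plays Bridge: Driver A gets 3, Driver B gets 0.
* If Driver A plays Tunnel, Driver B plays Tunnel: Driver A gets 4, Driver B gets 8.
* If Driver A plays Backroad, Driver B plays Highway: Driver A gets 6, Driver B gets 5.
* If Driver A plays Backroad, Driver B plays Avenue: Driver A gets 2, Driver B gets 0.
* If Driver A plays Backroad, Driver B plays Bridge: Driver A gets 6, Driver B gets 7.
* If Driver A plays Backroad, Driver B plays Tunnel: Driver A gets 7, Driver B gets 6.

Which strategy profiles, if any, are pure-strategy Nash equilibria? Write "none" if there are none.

(Backroad, Bridge)

(Bridge, Highway): Driver A can switch to Backroad (3 → 6). Not NE.
(Bridge, Avenue): Driver B can switch to Bridge (6 → 9). Not NE.
(Bridge, Bridge): Driver A can switch to Backroad (5 → 6). Not NE.
(Bridge, Tunnel): Driver B can switch to Bridge (7 → 9). Not NE.
(Tunnel, Highway): Driver A can switch to Bridge (0 → 3). Not NE.
(Tunnel, Avenue): Driver A can switch to Bridge (0 → 7). Not NE.
(Tunnel, Bridge): Driver A can switch to Bridge (3 → 5). Not NE.
(Tunnel, Tunnel): Driver A can switch to Bridge (4 → 8). Not NE.
(Backroad, Bridge): Driver A gets 6, best alternative 5; Driver B gets 7, best alternative 6. No profitable deviation — NE.
(The remaining 3 profiles each have a profitable deviation by the same check.)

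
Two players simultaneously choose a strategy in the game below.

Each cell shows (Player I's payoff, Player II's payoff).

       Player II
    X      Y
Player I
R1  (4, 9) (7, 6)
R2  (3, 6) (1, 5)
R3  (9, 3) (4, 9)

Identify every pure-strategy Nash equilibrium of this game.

Player I against X: payoffs 4, 3, 9 → best response R3.
Player I against Y: payoffs 7, 1, 4 → best response R1.
Player II against R1: payoffs 9, 6 → best response X.
Player II against R2: payoffs 6, 5 → best response X.
Player II against R3: payoffs 3, 9 → best response Y.
No profile is a mutual best response for all players.

No pure-strategy Nash equilibrium.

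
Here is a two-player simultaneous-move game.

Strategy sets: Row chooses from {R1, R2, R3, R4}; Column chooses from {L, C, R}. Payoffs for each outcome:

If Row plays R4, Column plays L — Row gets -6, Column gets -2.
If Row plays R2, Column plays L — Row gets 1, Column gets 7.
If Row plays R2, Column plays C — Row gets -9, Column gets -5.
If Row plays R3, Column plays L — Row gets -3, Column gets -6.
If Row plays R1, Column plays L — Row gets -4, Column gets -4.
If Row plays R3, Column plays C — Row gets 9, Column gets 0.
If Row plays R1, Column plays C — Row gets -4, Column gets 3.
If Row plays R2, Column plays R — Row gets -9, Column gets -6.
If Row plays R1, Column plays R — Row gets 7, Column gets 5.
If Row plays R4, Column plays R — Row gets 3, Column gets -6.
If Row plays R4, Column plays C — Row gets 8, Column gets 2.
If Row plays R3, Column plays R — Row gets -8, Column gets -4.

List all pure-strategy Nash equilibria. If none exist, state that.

Pure-strategy Nash equilibria: (R1, R); (R2, L); (R3, C)

Row against L: payoffs -4, 1, -3, -6 → best response R2.
Row against C: payoffs -4, -9, 9, 8 → best response R3.
Row against R: payoffs 7, -9, -8, 3 → best response R1.
Column against R1: payoffs -4, 3, 5 → best response R.
Column against R2: payoffs 7, -5, -6 → best response L.
Column against R3: payoffs -6, 0, -4 → best response C.
Column against R4: payoffs -2, 2, -6 → best response C.
Mutual best responses: (R1, R); (R2, L); (R3, C).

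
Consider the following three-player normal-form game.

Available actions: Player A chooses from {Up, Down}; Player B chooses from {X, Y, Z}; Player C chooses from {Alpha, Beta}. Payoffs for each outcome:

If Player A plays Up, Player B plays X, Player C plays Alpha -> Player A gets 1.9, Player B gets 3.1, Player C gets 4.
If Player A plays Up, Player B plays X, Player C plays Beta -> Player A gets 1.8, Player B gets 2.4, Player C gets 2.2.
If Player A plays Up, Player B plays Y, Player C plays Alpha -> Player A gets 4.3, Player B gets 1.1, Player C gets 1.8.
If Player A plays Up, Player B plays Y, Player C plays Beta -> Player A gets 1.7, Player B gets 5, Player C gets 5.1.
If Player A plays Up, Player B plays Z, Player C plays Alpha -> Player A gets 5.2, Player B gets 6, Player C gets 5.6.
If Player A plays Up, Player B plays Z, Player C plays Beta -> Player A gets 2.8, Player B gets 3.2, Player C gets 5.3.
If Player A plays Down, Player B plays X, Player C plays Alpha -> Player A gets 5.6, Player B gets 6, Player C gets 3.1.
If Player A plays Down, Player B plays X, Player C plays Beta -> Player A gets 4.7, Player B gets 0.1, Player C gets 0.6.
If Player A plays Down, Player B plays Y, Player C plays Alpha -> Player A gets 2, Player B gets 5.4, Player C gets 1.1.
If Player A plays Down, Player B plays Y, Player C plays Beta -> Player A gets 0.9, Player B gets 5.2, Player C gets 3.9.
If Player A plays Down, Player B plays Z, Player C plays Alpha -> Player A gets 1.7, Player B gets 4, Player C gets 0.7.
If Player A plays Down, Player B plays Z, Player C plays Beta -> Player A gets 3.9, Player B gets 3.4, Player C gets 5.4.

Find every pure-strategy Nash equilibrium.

(Up, X, Alpha): Player A can switch to Down (1.9 → 5.6). Not NE.
(Up, X, Beta): Player A can switch to Down (1.8 → 4.7). Not NE.
(Up, Y, Alpha): Player B can switch to X (1.1 → 3.1). Not NE.
(Up, Y, Beta): Player A gets 1.7, best alternative 0.9; Player B gets 5, best alternative 3.2; Player C gets 5.1, best alternative 1.8. No profitable deviation — NE.
(Up, Z, Alpha): Player A gets 5.2, best alternative 1.7; Player B gets 6, best alternative 3.1; Player C gets 5.6, best alternative 5.3. No profitable deviation — NE.
(Up, Z, Beta): Player A can switch to Down (2.8 → 3.9). Not NE.
(Down, X, Alpha): Player A gets 5.6, best alternative 1.9; Player B gets 6, best alternative 5.4; Player C gets 3.1, best alternative 0.6. No profitable deviation — NE.
(Down, X, Beta): Player B can switch to Y (0.1 → 5.2). Not NE.
(Down, Y, Alpha): Player A can switch to Up (2 → 4.3). Not NE.
(Down, Y, Beta): Player A can switch to Up (0.9 → 1.7). Not NE.
(Down, Z, Alpha): Player A can switch to Up (1.7 → 5.2). Not NE.
(The remaining 1 profile has a profitable deviation by the same check.)

(Up, Y, Beta), (Up, Z, Alpha), (Down, X, Alpha)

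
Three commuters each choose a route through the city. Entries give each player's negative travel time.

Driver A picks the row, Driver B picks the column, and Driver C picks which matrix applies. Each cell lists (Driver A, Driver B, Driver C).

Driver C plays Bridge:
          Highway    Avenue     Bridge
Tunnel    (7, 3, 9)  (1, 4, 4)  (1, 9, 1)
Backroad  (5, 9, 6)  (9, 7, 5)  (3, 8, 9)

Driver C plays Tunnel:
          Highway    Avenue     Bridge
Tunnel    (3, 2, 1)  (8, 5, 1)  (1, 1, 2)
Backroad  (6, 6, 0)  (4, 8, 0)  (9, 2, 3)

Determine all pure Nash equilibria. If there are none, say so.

Mark each player's best response to every combination of opponents' strategies; a profile where every player is best-responding is a pure Nash equilibrium.
Driver A against (Highway, Bridge): payoffs 7, 5 → best response Tunnel.
Driver A against (Highway, Tunnel): payoffs 3, 6 → best response Backroad.
Driver A against (Avenue, Bridge): payoffs 1, 9 → best response Backroad.
Driver A against (Avenue, Tunnel): payoffs 8, 4 → best response Tunnel.
Driver A against (Bridge, Bridge): payoffs 1, 3 → best response Backroad.
Driver A against (Bridge, Tunnel): payoffs 1, 9 → best response Backroad.
Driver B against (Tunnel, Bridge): payoffs 3, 4, 9 → best response Bridge.
Driver B against (Tunnel, Tunnel): payoffs 2, 5, 1 → best response Avenue.
Driver B against (Backroad, Bridge): payoffs 9, 7, 8 → best response Highway.
Driver B against (Backroad, Tunnel): payoffs 6, 8, 2 → best response Avenue.
Driver C against (Tunnel, Highway): payoffs 9, 1 → best response Bridge.
Driver C against (Tunnel, Avenue): payoffs 4, 1 → best response Bridge.
Driver C against (Tunnel, Bridge): payoffs 1, 2 → best response Tunnel.
Driver C against (Backroad, Highway): payoffs 6, 0 → best response Bridge.
Driver C against (Backroad, Avenue): payoffs 5, 0 → best response Bridge.
Driver C against (Backroad, Bridge): payoffs 9, 3 → best response Bridge.
No profile is a mutual best response for all players.

No pure-strategy Nash equilibrium.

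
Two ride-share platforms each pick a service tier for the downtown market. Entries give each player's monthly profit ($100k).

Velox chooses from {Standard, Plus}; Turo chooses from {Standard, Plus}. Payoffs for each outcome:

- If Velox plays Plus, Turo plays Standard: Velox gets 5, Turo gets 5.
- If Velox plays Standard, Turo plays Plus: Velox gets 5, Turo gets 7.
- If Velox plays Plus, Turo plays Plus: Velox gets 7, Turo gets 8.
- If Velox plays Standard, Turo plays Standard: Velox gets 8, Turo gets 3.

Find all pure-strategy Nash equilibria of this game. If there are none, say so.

(Standard, Standard): Turo can switch to Plus (3 → 7). Not NE.
(Standard, Plus): Velox can switch to Plus (5 → 7). Not NE.
(Plus, Standard): Velox can switch to Standard (5 → 8). Not NE.
(Plus, Plus): Velox gets 7, best alternative 5; Turo gets 8, best alternative 5. No profitable deviation — NE.

Pure NE: (Plus, Plus)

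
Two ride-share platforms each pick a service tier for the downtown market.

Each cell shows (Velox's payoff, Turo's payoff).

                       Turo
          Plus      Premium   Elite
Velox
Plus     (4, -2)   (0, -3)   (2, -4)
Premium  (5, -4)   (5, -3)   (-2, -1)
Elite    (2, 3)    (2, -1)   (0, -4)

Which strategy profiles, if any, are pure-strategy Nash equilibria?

This game has no pure Nash equilibrium.

Check each profile: it is a Nash equilibrium iff no player can strictly gain by switching unilaterally.
(Plus, Plus): Velox can switch to Premium (4 → 5). Not NE.
(Plus, Premium): Velox can switch to Premium (0 → 5). Not NE.
(Plus, Elite): Turo can switch to Plus (-4 → -2). Not NE.
(Premium, Plus): Turo can switch to Premium (-4 → -3). Not NE.
(Premium, Premium): Turo can switch to Elite (-3 → -1). Not NE.
(Premium, Elite): Velox can switch to Plus (-2 → 2). Not NE.
(The remaining 3 profiles each have a profitable deviation by the same check.)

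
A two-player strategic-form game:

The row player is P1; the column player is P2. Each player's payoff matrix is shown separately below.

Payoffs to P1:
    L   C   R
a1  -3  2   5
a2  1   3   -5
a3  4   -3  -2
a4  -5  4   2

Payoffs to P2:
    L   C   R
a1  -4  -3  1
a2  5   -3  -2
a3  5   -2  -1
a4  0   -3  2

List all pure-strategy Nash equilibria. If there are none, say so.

The pure Nash equilibria are (a1, R); (a3, L).

P1 against L: payoffs -3, 1, 4, -5 → best response a3.
P1 against C: payoffs 2, 3, -3, 4 → best response a4.
P1 against R: payoffs 5, -5, -2, 2 → best response a1.
P2 against a1: payoffs -4, -3, 1 → best response R.
P2 against a2: payoffs 5, -3, -2 → best response L.
P2 against a3: payoffs 5, -2, -1 → best response L.
P2 against a4: payoffs 0, -3, 2 → best response R.
Mutual best responses: (a1, R); (a3, L).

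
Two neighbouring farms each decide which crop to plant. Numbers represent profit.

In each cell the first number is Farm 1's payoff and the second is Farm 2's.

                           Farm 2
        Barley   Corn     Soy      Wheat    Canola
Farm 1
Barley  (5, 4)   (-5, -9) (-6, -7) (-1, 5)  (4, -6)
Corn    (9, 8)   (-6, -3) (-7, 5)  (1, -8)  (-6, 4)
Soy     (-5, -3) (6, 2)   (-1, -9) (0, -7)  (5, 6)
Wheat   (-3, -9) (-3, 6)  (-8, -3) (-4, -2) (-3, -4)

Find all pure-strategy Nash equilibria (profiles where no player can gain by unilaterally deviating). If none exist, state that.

Mark each player's best response to every combination of opponents' strategies; a profile where every player is best-responding is a pure Nash equilibrium.
Farm 1 against Barley: payoffs 5, 9, -5, -3 → best response Corn.
Farm 1 against Corn: payoffs -5, -6, 6, -3 → best response Soy.
Farm 1 against Soy: payoffs -6, -7, -1, -8 → best response Soy.
Farm 1 against Wheat: payoffs -1, 1, 0, -4 → best response Corn.
Farm 1 against Canola: payoffs 4, -6, 5, -3 → best response Soy.
Farm 2 against Barley: payoffs 4, -9, -7, 5, -6 → best response Wheat.
Farm 2 against Corn: payoffs 8, -3, 5, -8, 4 → best response Barley.
Farm 2 against Soy: payoffs -3, 2, -9, -7, 6 → best response Canola.
Farm 2 against Wheat: payoffs -9, 6, -3, -2, -4 → best response Corn.
Mutual best responses: (Corn, Barley); (Soy, Canola).

(Corn, Barley), (Soy, Canola)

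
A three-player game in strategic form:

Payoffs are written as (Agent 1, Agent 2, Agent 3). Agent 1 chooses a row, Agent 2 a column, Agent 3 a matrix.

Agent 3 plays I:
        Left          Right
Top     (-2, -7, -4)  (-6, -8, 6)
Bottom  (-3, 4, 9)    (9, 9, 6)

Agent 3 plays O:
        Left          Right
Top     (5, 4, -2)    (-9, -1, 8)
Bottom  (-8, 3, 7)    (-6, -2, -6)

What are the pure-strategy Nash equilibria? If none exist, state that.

Pure-strategy Nash equilibria: (Top, Left, O); (Bottom, Right, I)

Check each profile: it is a Nash equilibrium iff no player can strictly gain by switching unilaterally.
(Top, Left, I): Agent 3 can switch to O (-4 → -2). Not NE.
(Top, Left, O): Agent 1 gets 5, best alternative -8; Agent 2 gets 4, best alternative -1; Agent 3 gets -2, best alternative -4. No profitable deviation — NE.
(Top, Right, I): Agent 1 can switch to Bottom (-6 → 9). Not NE.
(Top, Right, O): Agent 1 can switch to Bottom (-9 → -6). Not NE.
(Bottom, Left, I): Agent 1 can switch to Top (-3 → -2). Not NE.
(Bottom, Left, O): Agent 1 can switch to Top (-8 → 5). Not NE.
(Bottom, Right, I): Agent 1 gets 9, best alternative -6; Agent 2 gets 9, best alternative 4; Agent 3 gets 6, best alternative -6. No profitable deviation — NE.
(Bottom, Right, O): Agent 2 can switch to Left (-2 → 3). Not NE.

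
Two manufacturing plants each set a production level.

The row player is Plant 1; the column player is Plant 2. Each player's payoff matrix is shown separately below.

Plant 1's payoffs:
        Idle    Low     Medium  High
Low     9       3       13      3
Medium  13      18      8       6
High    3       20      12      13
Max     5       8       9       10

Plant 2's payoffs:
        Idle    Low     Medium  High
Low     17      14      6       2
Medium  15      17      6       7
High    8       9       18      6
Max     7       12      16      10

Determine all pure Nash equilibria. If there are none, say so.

none

(Low, Idle): Plant 1 can switch to Medium (9 → 13). Not NE.
(Low, Low): Plant 1 can switch to Medium (3 → 18). Not NE.
(Low, Medium): Plant 2 can switch to Idle (6 → 17). Not NE.
(Low, High): Plant 1 can switch to Medium (3 → 6). Not NE.
(Medium, Idle): Plant 2 can switch to Low (15 → 17). Not NE.
(Medium, Low): Plant 1 can switch to High (18 → 20). Not NE.
(Medium, Medium): Plant 1 can switch to Low (8 → 13). Not NE.
(Medium, High): Plant 1 can switch to High (6 → 13). Not NE.
(High, Idle): Plant 1 can switch to Low (3 → 9). Not NE.
(High, Low): Plant 2 can switch to Medium (9 → 18). Not NE.
(High, Medium): Plant 1 can switch to Low (12 → 13). Not NE.
(High, High): Plant 2 can switch to Idle (6 → 8). Not NE.
(The remaining 4 profiles each have a profitable deviation by the same check.)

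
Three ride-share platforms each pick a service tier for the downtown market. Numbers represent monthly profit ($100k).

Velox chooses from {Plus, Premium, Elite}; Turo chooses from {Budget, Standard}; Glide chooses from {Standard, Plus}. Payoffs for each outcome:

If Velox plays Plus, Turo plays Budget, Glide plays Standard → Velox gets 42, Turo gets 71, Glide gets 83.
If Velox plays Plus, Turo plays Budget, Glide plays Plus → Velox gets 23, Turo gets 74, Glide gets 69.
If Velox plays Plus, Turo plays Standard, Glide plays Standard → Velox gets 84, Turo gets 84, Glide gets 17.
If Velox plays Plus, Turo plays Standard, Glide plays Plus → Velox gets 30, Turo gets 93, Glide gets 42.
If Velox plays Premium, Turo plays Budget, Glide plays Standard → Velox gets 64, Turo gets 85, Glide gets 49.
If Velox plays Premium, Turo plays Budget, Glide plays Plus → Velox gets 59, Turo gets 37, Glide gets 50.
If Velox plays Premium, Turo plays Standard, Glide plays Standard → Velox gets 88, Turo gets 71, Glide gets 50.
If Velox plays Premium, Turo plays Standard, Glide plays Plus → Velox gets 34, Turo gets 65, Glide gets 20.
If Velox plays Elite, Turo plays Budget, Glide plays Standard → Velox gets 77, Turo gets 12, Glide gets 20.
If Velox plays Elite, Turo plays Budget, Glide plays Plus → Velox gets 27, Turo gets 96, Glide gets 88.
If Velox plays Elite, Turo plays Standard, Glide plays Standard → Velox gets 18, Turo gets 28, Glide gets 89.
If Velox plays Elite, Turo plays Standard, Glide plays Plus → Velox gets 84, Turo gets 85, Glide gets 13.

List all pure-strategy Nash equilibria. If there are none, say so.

No pure-strategy Nash equilibrium.

Check each profile: it is a Nash equilibrium iff no player can strictly gain by switching unilaterally.
(Plus, Budget, Standard): Velox can switch to Premium (42 → 64). Not NE.
(Plus, Budget, Plus): Velox can switch to Premium (23 → 59). Not NE.
(Plus, Standard, Standard): Velox can switch to Premium (84 → 88). Not NE.
(Plus, Standard, Plus): Velox can switch to Premium (30 → 34). Not NE.
(Premium, Budget, Standard): Velox can switch to Elite (64 → 77). Not NE.
(Premium, Budget, Plus): Turo can switch to Standard (37 → 65). Not NE.
(Premium, Standard, Standard): Turo can switch to Budget (71 → 85). Not NE.
(Premium, Standard, Plus): Velox can switch to Elite (34 → 84). Not NE.
(Elite, Budget, Standard): Turo can switch to Standard (12 → 28). Not NE.
(Elite, Budget, Plus): Velox can switch to Premium (27 → 59). Not NE.
(The remaining 2 profiles each have a profitable deviation by the same check.)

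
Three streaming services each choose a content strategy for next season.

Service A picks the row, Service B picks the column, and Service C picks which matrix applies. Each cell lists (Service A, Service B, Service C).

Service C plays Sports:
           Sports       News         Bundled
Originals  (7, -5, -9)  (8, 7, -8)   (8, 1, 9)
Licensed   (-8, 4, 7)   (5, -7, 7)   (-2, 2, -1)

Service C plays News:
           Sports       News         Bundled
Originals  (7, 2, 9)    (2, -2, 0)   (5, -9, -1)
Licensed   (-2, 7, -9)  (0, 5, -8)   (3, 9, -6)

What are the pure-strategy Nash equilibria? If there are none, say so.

Pure NE: (Originals, Sports, News)

Mark each player's best response to every combination of opponents' strategies; a profile where every player is best-responding is a pure Nash equilibrium.
Service A against (Sports, Sports): payoffs 7, -8 → best response Originals.
Service A against (Sports, News): payoffs 7, -2 → best response Originals.
Service A against (News, Sports): payoffs 8, 5 → best response Originals.
Service A against (News, News): payoffs 2, 0 → best response Originals.
Service A against (Bundled, Sports): payoffs 8, -2 → best response Originals.
Service A against (Bundled, News): payoffs 5, 3 → best response Originals.
Service B against (Originals, Sports): payoffs -5, 7, 1 → best response News.
Service B against (Originals, News): payoffs 2, -2, -9 → best response Sports.
Service B against (Licensed, Sports): payoffs 4, -7, 2 → best response Sports.
Service B against (Licensed, News): payoffs 7, 5, 9 → best response Bundled.
Service C against (Originals, Sports): payoffs -9, 9 → best response News.
Service C against (Originals, News): payoffs -8, 0 → best response News.
Service C against (Originals, Bundled): payoffs 9, -1 → best response Sports.
Service C against (Licensed, Sports): payoffs 7, -9 → best response Sports.
Service C against (Licensed, News): payoffs 7, -8 → best response Sports.
Service C against (Licensed, Bundled): payoffs -1, -6 → best response Sports.
Mutual best responses: (Originals, Sports, News).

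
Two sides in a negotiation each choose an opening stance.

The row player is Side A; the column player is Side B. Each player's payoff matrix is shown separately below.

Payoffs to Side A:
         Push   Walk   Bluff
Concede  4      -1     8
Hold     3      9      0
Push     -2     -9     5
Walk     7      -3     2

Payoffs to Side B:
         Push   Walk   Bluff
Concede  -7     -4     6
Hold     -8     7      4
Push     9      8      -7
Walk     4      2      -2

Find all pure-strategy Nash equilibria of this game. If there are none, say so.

The pure Nash equilibria are (Concede, Bluff) and (Hold, Walk) and (Walk, Push).

Mark each player's best response to every combination of opponents' strategies; a profile where every player is best-responding is a pure Nash equilibrium.
Side A against Push: payoffs 4, 3, -2, 7 → best response Walk.
Side A against Walk: payoffs -1, 9, -9, -3 → best response Hold.
Side A against Bluff: payoffs 8, 0, 5, 2 → best response Concede.
Side B against Concede: payoffs -7, -4, 6 → best response Bluff.
Side B against Hold: payoffs -8, 7, 4 → best response Walk.
Side B against Push: payoffs 9, 8, -7 → best response Push.
Side B against Walk: payoffs 4, 2, -2 → best response Push.
Mutual best responses: (Concede, Bluff); (Hold, Walk); (Walk, Push).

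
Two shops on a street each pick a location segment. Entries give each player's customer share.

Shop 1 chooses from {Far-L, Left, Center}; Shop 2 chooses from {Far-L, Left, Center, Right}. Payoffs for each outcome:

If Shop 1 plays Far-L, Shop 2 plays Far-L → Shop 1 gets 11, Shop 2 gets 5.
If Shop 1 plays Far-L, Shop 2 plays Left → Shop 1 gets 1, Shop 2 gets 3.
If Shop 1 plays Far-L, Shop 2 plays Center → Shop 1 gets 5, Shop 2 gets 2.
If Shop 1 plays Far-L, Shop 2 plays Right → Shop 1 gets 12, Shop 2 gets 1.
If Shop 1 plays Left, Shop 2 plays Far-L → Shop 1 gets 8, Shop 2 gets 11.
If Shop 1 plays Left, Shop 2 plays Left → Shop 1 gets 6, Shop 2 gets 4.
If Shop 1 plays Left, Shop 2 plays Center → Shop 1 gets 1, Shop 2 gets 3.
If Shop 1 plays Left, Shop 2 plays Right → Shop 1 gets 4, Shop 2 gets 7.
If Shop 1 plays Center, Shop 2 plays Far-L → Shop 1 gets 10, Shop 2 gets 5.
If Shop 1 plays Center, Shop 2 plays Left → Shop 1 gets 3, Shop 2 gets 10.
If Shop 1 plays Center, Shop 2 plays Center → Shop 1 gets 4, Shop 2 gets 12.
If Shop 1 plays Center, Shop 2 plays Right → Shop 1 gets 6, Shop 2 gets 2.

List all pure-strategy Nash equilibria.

For each strategy profile, look for a profitable unilateral deviation.
(Far-L, Far-L): Shop 1 gets 11, best alternative 10; Shop 2 gets 5, best alternative 3. No profitable deviation — NE.
(Far-L, Left): Shop 1 can switch to Left (1 → 6). Not NE.
(Far-L, Center): Shop 2 can switch to Far-L (2 → 5). Not NE.
(Far-L, Right): Shop 2 can switch to Far-L (1 → 5). Not NE.
(Left, Far-L): Shop 1 can switch to Far-L (8 → 11). Not NE.
(Left, Left): Shop 2 can switch to Far-L (4 → 11). Not NE.
(Left, Center): Shop 1 can switch to Far-L (1 → 5). Not NE.
(Left, Right): Shop 1 can switch to Far-L (4 → 12). Not NE.
(Center, Far-L): Shop 1 can switch to Far-L (10 → 11). Not NE.
(Center, Left): Shop 1 can switch to Left (3 → 6). Not NE.
(Center, Center): Shop 1 can switch to Far-L (4 → 5). Not NE.
(The remaining 1 profile has a profitable deviation by the same check.)

The unique pure-strategy Nash equilibrium is (Far-L, Far-L).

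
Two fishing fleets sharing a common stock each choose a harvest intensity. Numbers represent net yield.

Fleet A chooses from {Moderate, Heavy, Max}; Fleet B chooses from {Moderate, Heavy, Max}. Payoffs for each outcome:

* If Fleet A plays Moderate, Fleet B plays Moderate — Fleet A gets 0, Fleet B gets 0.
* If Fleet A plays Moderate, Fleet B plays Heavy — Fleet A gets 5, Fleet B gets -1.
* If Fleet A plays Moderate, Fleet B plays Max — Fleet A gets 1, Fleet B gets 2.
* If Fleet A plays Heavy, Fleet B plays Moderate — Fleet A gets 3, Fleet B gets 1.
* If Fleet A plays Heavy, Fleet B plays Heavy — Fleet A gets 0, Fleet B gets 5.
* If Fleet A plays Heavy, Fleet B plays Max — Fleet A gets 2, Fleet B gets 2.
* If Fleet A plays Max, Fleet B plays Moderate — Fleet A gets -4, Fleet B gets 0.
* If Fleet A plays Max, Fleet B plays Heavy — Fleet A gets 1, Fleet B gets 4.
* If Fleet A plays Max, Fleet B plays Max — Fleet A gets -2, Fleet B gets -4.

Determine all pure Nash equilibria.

There is no pure-strategy Nash equilibrium.

Fleet A against Moderate: payoffs 0, 3, -4 → best response Heavy.
Fleet A against Heavy: payoffs 5, 0, 1 → best response Moderate.
Fleet A against Max: payoffs 1, 2, -2 → best response Heavy.
Fleet B against Moderate: payoffs 0, -1, 2 → best response Max.
Fleet B against Heavy: payoffs 1, 5, 2 → best response Heavy.
Fleet B against Max: payoffs 0, 4, -4 → best response Heavy.
No profile is a mutual best response for all players.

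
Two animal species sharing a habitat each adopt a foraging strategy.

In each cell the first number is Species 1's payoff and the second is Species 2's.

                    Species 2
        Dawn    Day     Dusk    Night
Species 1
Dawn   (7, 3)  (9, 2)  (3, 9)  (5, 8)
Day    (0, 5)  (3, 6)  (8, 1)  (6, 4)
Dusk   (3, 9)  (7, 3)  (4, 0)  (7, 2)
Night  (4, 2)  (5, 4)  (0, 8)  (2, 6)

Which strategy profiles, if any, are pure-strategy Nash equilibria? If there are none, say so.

Species 1 against Dawn: payoffs 7, 0, 3, 4 → best response Dawn.
Species 1 against Day: payoffs 9, 3, 7, 5 → best response Dawn.
Species 1 against Dusk: payoffs 3, 8, 4, 0 → best response Day.
Species 1 against Night: payoffs 5, 6, 7, 2 → best response Dusk.
Species 2 against Dawn: payoffs 3, 2, 9, 8 → best response Dusk.
Species 2 against Day: payoffs 5, 6, 1, 4 → best response Day.
Species 2 against Dusk: payoffs 9, 3, 0, 2 → best response Dawn.
Species 2 against Night: payoffs 2, 4, 8, 6 → best response Dusk.
No profile is a mutual best response for all players.

There is no pure-strategy Nash equilibrium.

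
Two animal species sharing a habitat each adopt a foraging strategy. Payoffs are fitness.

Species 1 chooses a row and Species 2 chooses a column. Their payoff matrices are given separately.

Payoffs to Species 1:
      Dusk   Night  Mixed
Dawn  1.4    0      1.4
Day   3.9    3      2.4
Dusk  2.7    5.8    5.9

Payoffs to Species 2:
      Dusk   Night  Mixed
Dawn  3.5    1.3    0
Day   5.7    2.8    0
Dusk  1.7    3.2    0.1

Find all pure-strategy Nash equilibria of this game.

Pure-strategy Nash equilibria: (Day, Dusk), (Dusk, Night)

(Dawn, Dusk): Species 1 can switch to Day (1.4 → 3.9). Not NE.
(Dawn, Night): Species 1 can switch to Day (0 → 3). Not NE.
(Dawn, Mixed): Species 1 can switch to Day (1.4 → 2.4). Not NE.
(Day, Dusk): Species 1 gets 3.9, best alternative 2.7; Species 2 gets 5.7, best alternative 2.8. No profitable deviation — NE.
(Day, Night): Species 1 can switch to Dusk (3 → 5.8). Not NE.
(Day, Mixed): Species 1 can switch to Dusk (2.4 → 5.9). Not NE.
(Dusk, Dusk): Species 1 can switch to Day (2.7 → 3.9). Not NE.
(Dusk, Night): Species 1 gets 5.8, best alternative 3; Species 2 gets 3.2, best alternative 1.7. No profitable deviation — NE.
(Dusk, Mixed): Species 2 can switch to Dusk (0.1 → 1.7). Not NE.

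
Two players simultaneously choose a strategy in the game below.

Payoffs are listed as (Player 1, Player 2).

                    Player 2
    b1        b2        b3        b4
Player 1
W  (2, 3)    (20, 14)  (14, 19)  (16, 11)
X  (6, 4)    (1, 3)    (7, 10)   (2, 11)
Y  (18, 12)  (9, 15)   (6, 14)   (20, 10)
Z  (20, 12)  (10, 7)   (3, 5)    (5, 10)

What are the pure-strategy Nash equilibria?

Pure-strategy Nash equilibria: (W, b3); (Z, b1)

Player 1 against b1: payoffs 2, 6, 18, 20 → best response Z.
Player 1 against b2: payoffs 20, 1, 9, 10 → best response W.
Player 1 against b3: payoffs 14, 7, 6, 3 → best response W.
Player 1 against b4: payoffs 16, 2, 20, 5 → best response Y.
Player 2 against W: payoffs 3, 14, 19, 11 → best response b3.
Player 2 against X: payoffs 4, 3, 10, 11 → best response b4.
Player 2 against Y: payoffs 12, 15, 14, 10 → best response b2.
Player 2 against Z: payoffs 12, 7, 5, 10 → best response b1.
Mutual best responses: (W, b3); (Z, b1).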